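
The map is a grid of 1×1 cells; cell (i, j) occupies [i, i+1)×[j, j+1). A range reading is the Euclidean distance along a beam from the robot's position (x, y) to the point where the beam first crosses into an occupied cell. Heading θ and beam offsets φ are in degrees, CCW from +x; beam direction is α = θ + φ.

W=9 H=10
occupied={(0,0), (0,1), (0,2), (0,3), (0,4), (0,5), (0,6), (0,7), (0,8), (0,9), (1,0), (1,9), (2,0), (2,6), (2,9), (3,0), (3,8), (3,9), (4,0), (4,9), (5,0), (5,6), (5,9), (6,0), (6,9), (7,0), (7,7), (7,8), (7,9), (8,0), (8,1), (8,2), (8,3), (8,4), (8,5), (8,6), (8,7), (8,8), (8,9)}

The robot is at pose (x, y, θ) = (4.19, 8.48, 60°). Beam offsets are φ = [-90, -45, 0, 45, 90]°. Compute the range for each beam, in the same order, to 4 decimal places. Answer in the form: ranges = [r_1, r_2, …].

beam 1: φ=-90°, α=330°
  dir = (cos 330°, sin 330°) = (0.8660, -0.5000); from cell (4,8)
  next x-line at t=0.9353, next y-line at t=0.9600; Δt_x=1.1547, Δt_y=2.0000
    x: enter (5,8) at t=0.9353
    y: enter (5,7) at t=0.9600
    x: enter (6,7) at t=2.0900
    y: enter (6,6) at t=2.9600
    x: enter (7,6) at t=3.2447
    x: enter (8,6) at t=4.3994 ← occupied
  → r_1 = 4.3994
beam 2: φ=-45°, α=15°
  dir = (cos 15°, sin 15°) = (0.9659, 0.2588); from cell (4,8)
  next x-line at t=0.8386, next y-line at t=2.0091; Δt_x=1.0353, Δt_y=3.8637
    x: enter (5,8) at t=0.8386
    x: enter (6,8) at t=1.8738
    y: enter (6,9) at t=2.0091 ← occupied
  → r_2 = 2.0091
beam 3: φ=0°, α=60°
  dir = (cos 60°, sin 60°) = (0.5000, 0.8660); from cell (4,8)
  next x-line at t=1.6200, next y-line at t=0.6004; Δt_x=2.0000, Δt_y=1.1547
    y: enter (4,9) at t=0.6004 ← occupied
  → r_3 = 0.6004
beam 4: φ=45°, α=105°
  dir = (cos 105°, sin 105°) = (-0.2588, 0.9659); from cell (4,8)
  next x-line at t=0.7341, next y-line at t=0.5383; Δt_x=3.8637, Δt_y=1.0353
    y: enter (4,9) at t=0.5383 ← occupied
  → r_4 = 0.5383
beam 5: φ=90°, α=150°
  dir = (cos 150°, sin 150°) = (-0.8660, 0.5000); from cell (4,8)
  next x-line at t=0.2194, next y-line at t=1.0400; Δt_x=1.1547, Δt_y=2.0000
    x: enter (3,8) at t=0.2194 ← occupied
  → r_5 = 0.2194

ranges = [4.3994, 2.0091, 0.6004, 0.5383, 0.2194]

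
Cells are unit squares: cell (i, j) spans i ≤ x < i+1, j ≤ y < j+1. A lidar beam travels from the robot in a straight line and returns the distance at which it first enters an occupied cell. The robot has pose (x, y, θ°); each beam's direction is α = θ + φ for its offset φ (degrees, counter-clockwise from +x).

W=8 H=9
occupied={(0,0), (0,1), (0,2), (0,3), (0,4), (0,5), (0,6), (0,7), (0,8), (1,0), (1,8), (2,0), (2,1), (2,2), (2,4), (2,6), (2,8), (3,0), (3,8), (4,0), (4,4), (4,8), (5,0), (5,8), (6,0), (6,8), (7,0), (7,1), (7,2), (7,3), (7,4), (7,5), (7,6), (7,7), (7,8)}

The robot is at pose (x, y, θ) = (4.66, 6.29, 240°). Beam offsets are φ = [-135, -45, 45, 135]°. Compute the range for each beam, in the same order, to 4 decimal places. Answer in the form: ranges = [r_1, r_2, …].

beam 1: φ=-135°, α=105°
  cosα=-0.2588 sinα=0.9659 | (4,6) | tMaxX 2.5500 tMaxY 0.7350 | tΔX 3.8637 tΔY 1.0353
    t=0.7350 [y] (4,7)
    t=1.7703 [y] (4,8) — stop
  → r_1 = 1.7703
beam 2: φ=-45°, α=195°
  cosα=-0.9659 sinα=-0.2588 | (4,6) | tMaxX 0.6833 tMaxY 1.1205 | tΔX 1.0353 tΔY 3.8637
    t=0.6833 [x] (3,6)
    t=1.1205 [y] (3,5)
    t=1.7186 [x] (2,5)
    t=2.7538 [x] (1,5)
    t=3.7891 [x] (0,5) — stop
  → r_2 = 3.7891
beam 3: φ=45°, α=285°
  cosα=0.2588 sinα=-0.9659 | (4,6) | tMaxX 1.3137 tMaxY 0.3002 | tΔX 3.8637 tΔY 1.0353
    t=0.3002 [y] (4,5)
    t=1.3137 [x] (5,5)
    t=1.3355 [y] (5,4)
    t=2.3708 [y] (5,3)
    t=3.4061 [y] (5,2)
    t=4.4413 [y] (5,1)
    t=5.1774 [x] (6,1)
    t=5.4766 [y] (6,0) — stop
  → r_3 = 5.4766
beam 4: φ=135°, α=15°
  cosα=0.9659 sinα=0.2588 | (4,6) | tMaxX 0.3520 tMaxY 2.7432 | tΔX 1.0353 tΔY 3.8637
    t=0.3520 [x] (5,6)
    t=1.3873 [x] (6,6)
    t=2.4225 [x] (7,6) — stop
  → r_4 = 2.4225

ranges = [1.7703, 3.7891, 5.4766, 2.4225]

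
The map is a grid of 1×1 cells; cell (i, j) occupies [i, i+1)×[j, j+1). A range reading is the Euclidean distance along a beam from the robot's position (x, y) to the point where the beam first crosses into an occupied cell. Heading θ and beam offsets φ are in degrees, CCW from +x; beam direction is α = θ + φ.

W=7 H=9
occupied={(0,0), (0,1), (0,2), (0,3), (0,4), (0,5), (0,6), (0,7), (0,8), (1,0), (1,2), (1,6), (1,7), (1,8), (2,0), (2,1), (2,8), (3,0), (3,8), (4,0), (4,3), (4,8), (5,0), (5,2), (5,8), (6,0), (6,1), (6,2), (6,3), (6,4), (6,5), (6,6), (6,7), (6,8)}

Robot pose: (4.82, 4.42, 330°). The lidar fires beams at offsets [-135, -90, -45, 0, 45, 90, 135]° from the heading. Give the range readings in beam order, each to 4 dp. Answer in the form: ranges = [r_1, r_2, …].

beam 1: φ=-135°, α=195°
  direction (-0.9659, -0.2588); cell (4,4); t to first gridline: x 0.8489, y 1.6228 (then +1.0353 / +3.8637)
    (3,4) via x @ 0.8489
    (3,3) via y @ 1.6228
    (2,3) via x @ 1.8842
    (1,3) via x @ 2.9195
    (0,3) via x @ 3.9548  # hit
  → r_1 = 3.9548
beam 2: φ=-90°, α=240°
  direction (-0.5000, -0.8660); cell (4,4); t to first gridline: x 1.6400, y 0.4850 (then +2.0000 / +1.1547)
    (4,3) via y @ 0.4850  # hit
  → r_2 = 0.4850
beam 3: φ=-45°, α=285°
  direction (0.2588, -0.9659); cell (4,4); t to first gridline: x 0.6955, y 0.4348 (then +3.8637 / +1.0353)
    (4,3) via y @ 0.4348  # hit
  → r_3 = 0.4348
beam 4: φ=0°, α=330°
  direction (0.8660, -0.5000); cell (4,4); t to first gridline: x 0.2078, y 0.8400 (then +1.1547 / +2.0000)
    (5,4) via x @ 0.2078
    (5,3) via y @ 0.8400
    (6,3) via x @ 1.3625  # hit
  → r_4 = 1.3625
beam 5: φ=45°, α=15°
  direction (0.9659, 0.2588); cell (4,4); t to first gridline: x 0.1863, y 2.2409 (then +1.0353 / +3.8637)
    (5,4) via x @ 0.1863
    (6,4) via x @ 1.2216  # hit
  → r_5 = 1.2216
beam 6: φ=90°, α=60°
  direction (0.5000, 0.8660); cell (4,4); t to first gridline: x 0.3600, y 0.6697 (then +2.0000 / +1.1547)
    (5,4) via x @ 0.3600
    (5,5) via y @ 0.6697
    (5,6) via y @ 1.8244
    (6,6) via x @ 2.3600  # hit
  → r_6 = 2.3600
beam 7: φ=135°, α=105°
  direction (-0.2588, 0.9659); cell (4,4); t to first gridline: x 3.1682, y 0.6005 (then +3.8637 / +1.0353)
    (4,5) via y @ 0.6005
    (4,6) via y @ 1.6357
    (4,7) via y @ 2.6710
    (3,7) via x @ 3.1682
    (3,8) via y @ 3.7063  # hit
  → r_7 = 3.7063

ranges = [3.9548, 0.4850, 0.4348, 1.3625, 1.2216, 2.3600, 3.7063]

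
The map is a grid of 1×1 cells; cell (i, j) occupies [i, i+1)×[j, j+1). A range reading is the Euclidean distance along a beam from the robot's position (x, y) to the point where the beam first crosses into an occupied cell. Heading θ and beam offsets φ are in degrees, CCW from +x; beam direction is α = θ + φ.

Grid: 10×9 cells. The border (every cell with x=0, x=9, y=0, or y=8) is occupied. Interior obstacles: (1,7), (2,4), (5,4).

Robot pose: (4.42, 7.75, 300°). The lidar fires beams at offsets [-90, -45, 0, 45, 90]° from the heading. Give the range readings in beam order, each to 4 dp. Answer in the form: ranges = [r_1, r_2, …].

beam 1: φ=-90°, α=210°
  cosα=-0.8660 sinα=-0.5000 | (4,7) | tMaxX 0.4850 tMaxY 1.5000 | tΔX 1.1547 tΔY 2.0000
    t=0.4850 [x] (3,7)
    t=1.5000 [y] (3,6)
    t=1.6397 [x] (2,6)
    t=2.7944 [x] (1,6)
    t=3.5000 [y] (1,5)
    t=3.9491 [x] (0,5) — stop
  → r_1 = 3.9491
beam 2: φ=-45°, α=255°
  cosα=-0.2588 sinα=-0.9659 | (4,7) | tMaxX 1.6228 tMaxY 0.7765 | tΔX 3.8637 tΔY 1.0353
    t=0.7765 [y] (4,6)
    t=1.6228 [x] (3,6)
    t=1.8117 [y] (3,5)
    t=2.8470 [y] (3,4)
    t=3.8823 [y] (3,3)
    t=4.9176 [y] (3,2)
    t=5.4865 [x] (2,2)
    t=5.9528 [y] (2,1)
    t=6.9881 [y] (2,0) — stop
  → r_2 = 6.9881
beam 3: φ=0°, α=300°
  cosα=0.5000 sinα=-0.8660 | (4,7) | tMaxX 1.1600 tMaxY 0.8660 | tΔX 2.0000 tΔY 1.1547
    t=0.8660 [y] (4,6)
    t=1.1600 [x] (5,6)
    t=2.0207 [y] (5,5)
    t=3.1600 [x] (6,5)
    t=3.1754 [y] (6,4)
    t=4.3301 [y] (6,3)
    t=5.1600 [x] (7,3)
    t=5.4848 [y] (7,2)
    t=6.6395 [y] (7,1)
    t=7.1600 [x] (8,1)
    t=7.7942 [y] (8,0) — stop
  → r_3 = 7.7942
beam 4: φ=45°, α=345°
  cosα=0.9659 sinα=-0.2588 | (4,7) | tMaxX 0.6005 tMaxY 2.8978 | tΔX 1.0353 tΔY 3.8637
    t=0.6005 [x] (5,7)
    t=1.6357 [x] (6,7)
    t=2.6710 [x] (7,7)
    t=2.8978 [y] (7,6)
    t=3.7063 [x] (8,6)
    t=4.7416 [x] (9,6) — stop
  → r_4 = 4.7416
beam 5: φ=90°, α=30°
  cosα=0.8660 sinα=0.5000 | (4,7) | tMaxX 0.6697 tMaxY 0.5000 | tΔX 1.1547 tΔY 2.0000
    t=0.5000 [y] (4,8) — stop
  → r_5 = 0.5000

ranges = [3.9491, 6.9881, 7.7942, 4.7416, 0.5000]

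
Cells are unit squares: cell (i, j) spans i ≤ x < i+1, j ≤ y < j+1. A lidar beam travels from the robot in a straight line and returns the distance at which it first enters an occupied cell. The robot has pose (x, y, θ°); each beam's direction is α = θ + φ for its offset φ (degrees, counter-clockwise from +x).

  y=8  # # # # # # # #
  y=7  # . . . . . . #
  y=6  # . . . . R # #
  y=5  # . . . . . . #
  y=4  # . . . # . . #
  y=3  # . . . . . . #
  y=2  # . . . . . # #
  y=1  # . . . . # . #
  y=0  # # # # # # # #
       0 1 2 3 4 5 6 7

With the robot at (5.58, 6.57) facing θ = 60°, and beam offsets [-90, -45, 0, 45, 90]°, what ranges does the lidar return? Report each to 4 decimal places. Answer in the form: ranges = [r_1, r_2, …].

beam 1: φ=-90°, α=330°
  direction (0.8660, -0.5000); cell (5,6); t to first gridline: x 0.4850, y 1.1400 (then +1.1547 / +2.0000)
    (6,6) via x @ 0.4850  # hit
  → r_1 = 0.4850
beam 2: φ=-45°, α=15°
  direction (0.9659, 0.2588); cell (5,6); t to first gridline: x 0.4348, y 1.6614 (then +1.0353 / +3.8637)
    (6,6) via x @ 0.4348  # hit
  → r_2 = 0.4348
beam 3: φ=0°, α=60°
  direction (0.5000, 0.8660); cell (5,6); t to first gridline: x 0.8400, y 0.4965 (then +2.0000 / +1.1547)
    (5,7) via y @ 0.4965
    (6,7) via x @ 0.8400
    (6,8) via y @ 1.6512  # hit
  → r_3 = 1.6512
beam 4: φ=45°, α=105°
  direction (-0.2588, 0.9659); cell (5,6); t to first gridline: x 2.2409, y 0.4452 (then +3.8637 / +1.0353)
    (5,7) via y @ 0.4452
    (5,8) via y @ 1.4804  # hit
  → r_4 = 1.4804
beam 5: φ=90°, α=150°
  direction (-0.8660, 0.5000); cell (5,6); t to first gridline: x 0.6697, y 0.8600 (then +1.1547 / +2.0000)
    (4,6) via x @ 0.6697
    (4,7) via y @ 0.8600
    (3,7) via x @ 1.8244
    (3,8) via y @ 2.8600  # hit
  → r_5 = 2.8600

ranges = [0.4850, 0.4348, 1.6512, 1.4804, 2.8600]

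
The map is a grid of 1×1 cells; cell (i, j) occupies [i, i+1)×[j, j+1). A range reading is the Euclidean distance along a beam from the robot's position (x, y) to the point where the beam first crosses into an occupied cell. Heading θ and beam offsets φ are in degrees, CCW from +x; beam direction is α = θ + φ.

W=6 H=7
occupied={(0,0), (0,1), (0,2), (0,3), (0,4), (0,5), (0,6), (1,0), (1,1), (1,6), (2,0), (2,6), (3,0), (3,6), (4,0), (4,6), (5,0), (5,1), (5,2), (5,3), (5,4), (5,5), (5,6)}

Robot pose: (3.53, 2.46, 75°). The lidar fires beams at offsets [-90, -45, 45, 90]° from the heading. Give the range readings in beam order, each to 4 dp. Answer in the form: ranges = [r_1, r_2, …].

ranges = [1.5219, 1.6974, 4.0876, 2.6192]

beam 1: φ=-90°, α=345°
  direction (0.9659, -0.2588); cell (3,2); t to first gridline: x 0.4866, y 1.7773 (then +1.0353 / +3.8637)
    (4,2) via x @ 0.4866
    (5,2) via x @ 1.5219  # hit
  → r_1 = 1.5219
beam 2: φ=-45°, α=30°
  direction (0.8660, 0.5000); cell (3,2); t to first gridline: x 0.5427, y 1.0800 (then +1.1547 / +2.0000)
    (4,2) via x @ 0.5427
    (4,3) via y @ 1.0800
    (5,3) via x @ 1.6974  # hit
  → r_2 = 1.6974
beam 3: φ=45°, α=120°
  direction (-0.5000, 0.8660); cell (3,2); t to first gridline: x 1.0600, y 0.6235 (then +2.0000 / +1.1547)
    (3,3) via y @ 0.6235
    (2,3) via x @ 1.0600
    (2,4) via y @ 1.7782
    (2,5) via y @ 2.9329
    (1,5) via x @ 3.0600
    (1,6) via y @ 4.0876  # hit
  → r_3 = 4.0876
beam 4: φ=90°, α=165°
  direction (-0.9659, 0.2588); cell (3,2); t to first gridline: x 0.5487, y 2.0864 (then +1.0353 / +3.8637)
    (2,2) via x @ 0.5487
    (1,2) via x @ 1.5840
    (1,3) via y @ 2.0864
    (0,3) via x @ 2.6192  # hit
  → r_4 = 2.6192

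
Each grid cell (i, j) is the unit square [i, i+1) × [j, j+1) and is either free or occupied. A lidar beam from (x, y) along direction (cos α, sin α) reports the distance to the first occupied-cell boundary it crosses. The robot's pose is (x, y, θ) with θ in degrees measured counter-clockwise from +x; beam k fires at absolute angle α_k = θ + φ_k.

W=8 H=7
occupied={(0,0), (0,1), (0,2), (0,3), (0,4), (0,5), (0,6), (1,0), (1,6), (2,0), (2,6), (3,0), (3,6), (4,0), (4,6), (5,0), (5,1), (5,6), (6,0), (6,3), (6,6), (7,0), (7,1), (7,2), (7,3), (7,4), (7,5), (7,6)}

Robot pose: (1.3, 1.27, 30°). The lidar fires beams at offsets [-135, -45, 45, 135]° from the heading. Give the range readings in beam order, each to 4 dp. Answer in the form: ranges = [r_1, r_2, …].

ranges = [0.2795, 1.0432, 4.8969, 0.3106]

beam 1: φ=-135°, α=255°
  d=(-0.2588,-0.9659)  start (1,1)  tX=1.1591 tY=0.2795  stride 1/|dx|=3.8637 1/|dy|=1.0353
    cross y-line → (1,0), t=0.2795 (wall)
  → r_1 = 0.2795
beam 2: φ=-45°, α=345°
  d=(0.9659,-0.2588)  start (1,1)  tX=0.7247 tY=1.0432  stride 1/|dx|=1.0353 1/|dy|=3.8637
    cross x-line → (2,1), t=0.7247
    cross y-line → (2,0), t=1.0432 (wall)
  → r_2 = 1.0432
beam 3: φ=45°, α=75°
  d=(0.2588,0.9659)  start (1,1)  tX=2.7046 tY=0.7558  stride 1/|dx|=3.8637 1/|dy|=1.0353
    cross y-line → (1,2), t=0.7558
    cross y-line → (1,3), t=1.7910
    cross x-line → (2,3), t=2.7046
    cross y-line → (2,4), t=2.8263
    cross y-line → (2,5), t=3.8616
    cross y-line → (2,6), t=4.8969 (wall)
  → r_3 = 4.8969
beam 4: φ=135°, α=165°
  d=(-0.9659,0.2588)  start (1,1)  tX=0.3106 tY=2.8205  stride 1/|dx|=1.0353 1/|dy|=3.8637
    cross x-line → (0,1), t=0.3106 (wall)
  → r_4 = 0.3106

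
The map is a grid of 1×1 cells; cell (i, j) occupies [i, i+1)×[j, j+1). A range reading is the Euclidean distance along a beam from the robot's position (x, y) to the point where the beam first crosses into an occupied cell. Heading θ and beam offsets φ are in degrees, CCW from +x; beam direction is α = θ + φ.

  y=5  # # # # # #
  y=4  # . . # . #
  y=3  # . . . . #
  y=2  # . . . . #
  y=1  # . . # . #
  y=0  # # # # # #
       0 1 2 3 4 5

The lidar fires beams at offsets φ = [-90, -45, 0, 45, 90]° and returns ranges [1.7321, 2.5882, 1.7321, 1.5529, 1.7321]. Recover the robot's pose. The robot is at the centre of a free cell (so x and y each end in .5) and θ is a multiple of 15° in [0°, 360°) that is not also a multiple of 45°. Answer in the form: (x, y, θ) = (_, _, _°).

Candidates: 14 free-cell centres × 16 headings = 224 poses. Raycast each; keep the one whose scan matches to 4 dp.
  (3.5, 3.5, 300°): beam 1 = 2.8868 ≠ 1.7321 ✗
  (4.5, 3.5, 285°): beam 1 = 3.6235 ≠ 1.7321 ✗
  (1.5, 3.5, 75°): beam 1 = 3.6235 ≠ 1.7321 ✗
  (4.5, 4.5, 300°): beam 1 = 0.5774 ≠ 1.7321 ✗
  (2.5, 4.5, 300°): beam 2 = 3.6235 ≠ 2.5882 ✗
  …
  (2.5, 2.5, 150°): r_1=1.7321, r_2=2.5882, r_3=1.7321, r_4=1.5529, r_5=1.7321 — all match ✓
Only this pose fits every beam.

(x, y, θ) = (2.5, 2.5, 150°)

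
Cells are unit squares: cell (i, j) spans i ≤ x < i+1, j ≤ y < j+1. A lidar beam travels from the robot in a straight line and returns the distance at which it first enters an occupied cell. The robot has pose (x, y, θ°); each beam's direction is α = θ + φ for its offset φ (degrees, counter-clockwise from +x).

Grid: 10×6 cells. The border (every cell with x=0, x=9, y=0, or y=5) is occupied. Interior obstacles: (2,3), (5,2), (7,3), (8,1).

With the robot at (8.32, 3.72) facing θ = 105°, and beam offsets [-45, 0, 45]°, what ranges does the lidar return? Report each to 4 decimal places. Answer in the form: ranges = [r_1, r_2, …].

beam 1: φ=-45°, α=60°
  d=(0.5000,0.8660)  start (8,3)  tX=1.3600 tY=0.3233  stride 1/|dx|=2.0000 1/|dy|=1.1547
    cross y-line → (8,4), t=0.3233
    cross x-line → (9,4), t=1.3600 (wall)
  → r_1 = 1.3600
beam 2: φ=0°, α=105°
  d=(-0.2588,0.9659)  start (8,3)  tX=1.2364 tY=0.2899  stride 1/|dx|=3.8637 1/|dy|=1.0353
    cross y-line → (8,4), t=0.2899
    cross x-line → (7,4), t=1.2364
    cross y-line → (7,5), t=1.3252 (wall)
  → r_2 = 1.3252
beam 3: φ=45°, α=150°
  d=(-0.8660,0.5000)  start (8,3)  tX=0.3695 tY=0.5600  stride 1/|dx|=1.1547 1/|dy|=2.0000
    cross x-line → (7,3), t=0.3695 (wall)
  → r_3 = 0.3695

ranges = [1.3600, 1.3252, 0.3695]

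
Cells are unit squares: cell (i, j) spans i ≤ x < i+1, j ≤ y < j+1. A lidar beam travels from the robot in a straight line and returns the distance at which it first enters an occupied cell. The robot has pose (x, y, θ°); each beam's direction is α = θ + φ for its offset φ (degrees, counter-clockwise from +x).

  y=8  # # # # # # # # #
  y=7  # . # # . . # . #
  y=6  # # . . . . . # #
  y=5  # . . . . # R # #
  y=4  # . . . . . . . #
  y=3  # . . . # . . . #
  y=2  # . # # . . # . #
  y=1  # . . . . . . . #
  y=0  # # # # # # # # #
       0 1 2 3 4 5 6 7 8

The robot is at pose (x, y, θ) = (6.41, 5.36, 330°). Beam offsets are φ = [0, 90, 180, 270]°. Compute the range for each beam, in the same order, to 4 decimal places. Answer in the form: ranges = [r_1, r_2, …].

beam 1: φ=0°, α=330°
  dir = (cos 330°, sin 330°) = (0.8660, -0.5000); from cell (6,5)
  next x-line at t=0.6813, next y-line at t=0.7200; Δt_x=1.1547, Δt_y=2.0000
    x: enter (7,5) at t=0.6813 ← occupied
  → r_1 = 0.6813
beam 2: φ=90°, α=60°
  dir = (cos 60°, sin 60°) = (0.5000, 0.8660); from cell (6,5)
  next x-line at t=1.1800, next y-line at t=0.7390; Δt_x=2.0000, Δt_y=1.1547
    y: enter (6,6) at t=0.7390
    x: enter (7,6) at t=1.1800 ← occupied
  → r_2 = 1.1800
beam 3: φ=180°, α=150°
  dir = (cos 150°, sin 150°) = (-0.8660, 0.5000); from cell (6,5)
  next x-line at t=0.4734, next y-line at t=1.2800; Δt_x=1.1547, Δt_y=2.0000
    x: enter (5,5) at t=0.4734 ← occupied
  → r_3 = 0.4734
beam 4: φ=270°, α=240°
  dir = (cos 240°, sin 240°) = (-0.5000, -0.8660); from cell (6,5)
  next x-line at t=0.8200, next y-line at t=0.4157; Δt_x=2.0000, Δt_y=1.1547
    y: enter (6,4) at t=0.4157
    x: enter (5,4) at t=0.8200
    y: enter (5,3) at t=1.5704
    y: enter (5,2) at t=2.7251
    x: enter (4,2) at t=2.8200
    y: enter (4,1) at t=3.8798
    x: enter (3,1) at t=4.8200
    y: enter (3,0) at t=5.0345 ← occupied
  → r_4 = 5.0345

ranges = [0.6813, 1.1800, 0.4734, 5.0345]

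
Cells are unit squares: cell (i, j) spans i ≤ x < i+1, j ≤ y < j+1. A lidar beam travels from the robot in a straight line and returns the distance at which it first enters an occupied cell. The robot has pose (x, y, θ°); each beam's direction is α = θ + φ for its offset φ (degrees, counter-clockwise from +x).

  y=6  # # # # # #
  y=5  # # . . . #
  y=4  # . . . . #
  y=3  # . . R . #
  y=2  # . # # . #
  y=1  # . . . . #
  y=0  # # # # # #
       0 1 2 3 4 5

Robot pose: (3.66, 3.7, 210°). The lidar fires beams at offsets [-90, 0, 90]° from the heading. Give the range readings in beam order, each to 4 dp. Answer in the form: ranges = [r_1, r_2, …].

beam 1: φ=-90°, α=120°
  d=(-0.5000,0.8660)  start (3,3)  tX=1.3200 tY=0.3464  stride 1/|dx|=2.0000 1/|dy|=1.1547
    cross y-line → (3,4), t=0.3464
    cross x-line → (2,4), t=1.3200
    cross y-line → (2,5), t=1.5011
    cross y-line → (2,6), t=2.6558 (wall)
  → r_1 = 2.6558
beam 2: φ=0°, α=210°
  d=(-0.8660,-0.5000)  start (3,3)  tX=0.7621 tY=1.4000  stride 1/|dx|=1.1547 1/|dy|=2.0000
    cross x-line → (2,3), t=0.7621
    cross y-line → (2,2), t=1.4000 (wall)
  → r_2 = 1.4000
beam 3: φ=90°, α=300°
  d=(0.5000,-0.8660)  start (3,3)  tX=0.6800 tY=0.8083  stride 1/|dx|=2.0000 1/|dy|=1.1547
    cross x-line → (4,3), t=0.6800
    cross y-line → (4,2), t=0.8083
    cross y-line → (4,1), t=1.9630
    cross x-line → (5,1), t=2.6800 (wall)
  → r_3 = 2.6800

ranges = [2.6558, 1.4000, 2.6800]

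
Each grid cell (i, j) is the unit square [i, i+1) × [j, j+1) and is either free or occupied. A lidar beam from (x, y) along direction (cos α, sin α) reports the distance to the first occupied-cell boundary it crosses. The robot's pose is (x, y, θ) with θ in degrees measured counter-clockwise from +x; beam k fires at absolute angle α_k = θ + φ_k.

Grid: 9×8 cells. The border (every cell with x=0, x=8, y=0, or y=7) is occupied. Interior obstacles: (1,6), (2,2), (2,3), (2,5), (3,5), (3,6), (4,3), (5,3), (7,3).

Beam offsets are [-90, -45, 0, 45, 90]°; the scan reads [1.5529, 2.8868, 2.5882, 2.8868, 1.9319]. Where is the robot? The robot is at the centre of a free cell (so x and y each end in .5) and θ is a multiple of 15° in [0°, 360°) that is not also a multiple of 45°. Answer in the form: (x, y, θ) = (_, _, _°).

(x, y, θ) = (6.5, 4.5, 105°)

The pose lattice has 33·16 = 528 candidates. Test each by forward raycasting.
  (1.5, 2.5, 210°): beam 1 = 1.0000 ≠ 1.5529 ✗
  (1.5, 3.5, 330°): beam 1 = 1.0000 ≠ 1.5529 ✗
  (3.5, 1.5, 330°): beam 1 = 0.5774 ≠ 1.5529 ✗
  …
  (6.5, 4.5, 105°): r_1=1.5529, r_2=2.8868, r_3=2.5882, r_4=2.8868, r_5=1.9319 — all match ✓
Unique over the lattice → pose = (6.5, 4.5, 105°).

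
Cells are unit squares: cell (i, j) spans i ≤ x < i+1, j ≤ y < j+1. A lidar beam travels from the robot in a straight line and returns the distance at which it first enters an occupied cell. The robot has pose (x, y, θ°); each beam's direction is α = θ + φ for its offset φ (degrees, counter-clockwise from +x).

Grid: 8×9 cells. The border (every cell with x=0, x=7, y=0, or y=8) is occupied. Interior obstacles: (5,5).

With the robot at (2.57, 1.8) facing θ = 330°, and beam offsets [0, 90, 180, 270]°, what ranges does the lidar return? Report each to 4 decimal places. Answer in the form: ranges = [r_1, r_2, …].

ranges = [1.6000, 7.1591, 1.8129, 0.9238]

beam 1: φ=0°, α=330°
  cosα=0.8660 sinα=-0.5000 | (2,1) | tMaxX 0.4965 tMaxY 1.6000 | tΔX 1.1547 tΔY 2.0000
    t=0.4965 [x] (3,1)
    t=1.6000 [y] (3,0) — stop
  → r_1 = 1.6000
beam 2: φ=90°, α=60°
  cosα=0.5000 sinα=0.8660 | (2,1) | tMaxX 0.8600 tMaxY 0.2309 | tΔX 2.0000 tΔY 1.1547
    t=0.2309 [y] (2,2)
    t=0.8600 [x] (3,2)
    t=1.3856 [y] (3,3)
    t=2.5403 [y] (3,4)
    t=2.8600 [x] (4,4)
    t=3.6950 [y] (4,5)
    t=4.8497 [y] (4,6)
    t=4.8600 [x] (5,6)
    t=6.0044 [y] (5,7)
    t=6.8600 [x] (6,7)
    t=7.1591 [y] (6,8) — stop
  → r_2 = 7.1591
beam 3: φ=180°, α=150°
  cosα=-0.8660 sinα=0.5000 | (2,1) | tMaxX 0.6582 tMaxY 0.4000 | tΔX 1.1547 tΔY 2.0000
    t=0.4000 [y] (2,2)
    t=0.6582 [x] (1,2)
    t=1.8129 [x] (0,2) — stop
  → r_3 = 1.8129
beam 4: φ=270°, α=240°
  cosα=-0.5000 sinα=-0.8660 | (2,1) | tMaxX 1.1400 tMaxY 0.9238 | tΔX 2.0000 tΔY 1.1547
    t=0.9238 [y] (2,0) — stop
  → r_4 = 0.9238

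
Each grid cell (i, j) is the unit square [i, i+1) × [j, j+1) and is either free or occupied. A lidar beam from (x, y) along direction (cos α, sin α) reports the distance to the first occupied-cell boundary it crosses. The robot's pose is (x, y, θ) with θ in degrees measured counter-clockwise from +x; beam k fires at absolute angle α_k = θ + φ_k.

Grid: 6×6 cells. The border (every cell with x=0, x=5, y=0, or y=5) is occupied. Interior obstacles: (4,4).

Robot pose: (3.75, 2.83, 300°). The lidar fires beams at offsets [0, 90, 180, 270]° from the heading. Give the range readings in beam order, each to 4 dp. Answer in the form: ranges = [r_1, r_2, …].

beam 1: φ=0°, α=300°
  d=(0.5000,-0.8660)  start (3,2)  tX=0.5000 tY=0.9584  stride 1/|dx|=2.0000 1/|dy|=1.1547
    cross x-line → (4,2), t=0.5000
    cross y-line → (4,1), t=0.9584
    cross y-line → (4,0), t=2.1131 (wall)
  → r_1 = 2.1131
beam 2: φ=90°, α=30°
  d=(0.8660,0.5000)  start (3,2)  tX=0.2887 tY=0.3400  stride 1/|dx|=1.1547 1/|dy|=2.0000
    cross x-line → (4,2), t=0.2887
    cross y-line → (4,3), t=0.3400
    cross x-line → (5,3), t=1.4434 (wall)
  → r_2 = 1.4434
beam 3: φ=180°, α=120°
  d=(-0.5000,0.8660)  start (3,2)  tX=1.5000 tY=0.1963  stride 1/|dx|=2.0000 1/|dy|=1.1547
    cross y-line → (3,3), t=0.1963
    cross y-line → (3,4), t=1.3510
    cross x-line → (2,4), t=1.5000
    cross y-line → (2,5), t=2.5057 (wall)
  → r_3 = 2.5057
beam 4: φ=270°, α=210°
  d=(-0.8660,-0.5000)  start (3,2)  tX=0.8660 tY=1.6600  stride 1/|dx|=1.1547 1/|dy|=2.0000
    cross x-line → (2,2), t=0.8660
    cross y-line → (2,1), t=1.6600
    cross x-line → (1,1), t=2.0207
    cross x-line → (0,1), t=3.1754 (wall)
  → r_4 = 3.1754

ranges = [2.1131, 1.4434, 2.5057, 3.1754]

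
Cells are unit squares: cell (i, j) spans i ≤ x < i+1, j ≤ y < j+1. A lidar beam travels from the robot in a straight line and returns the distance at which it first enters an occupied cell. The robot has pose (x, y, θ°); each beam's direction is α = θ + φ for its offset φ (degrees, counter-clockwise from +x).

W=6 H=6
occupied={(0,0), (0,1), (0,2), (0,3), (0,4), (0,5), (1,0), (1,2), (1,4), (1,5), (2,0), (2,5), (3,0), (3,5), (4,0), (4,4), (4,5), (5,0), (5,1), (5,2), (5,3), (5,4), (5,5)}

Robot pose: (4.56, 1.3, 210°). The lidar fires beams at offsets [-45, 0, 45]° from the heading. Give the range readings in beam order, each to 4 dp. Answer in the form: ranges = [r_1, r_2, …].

ranges = [2.7046, 0.6000, 0.3106]

beam 1: φ=-45°, α=165°
  dir = (cos 165°, sin 165°) = (-0.9659, 0.2588); from cell (4,1)
  next x-line at t=0.5798, next y-line at t=2.7046; Δt_x=1.0353, Δt_y=3.8637
    x: enter (3,1) at t=0.5798
    x: enter (2,1) at t=1.6150
    x: enter (1,1) at t=2.6503
    y: enter (1,2) at t=2.7046 ← occupied
  → r_1 = 2.7046
beam 2: φ=0°, α=210°
  dir = (cos 210°, sin 210°) = (-0.8660, -0.5000); from cell (4,1)
  next x-line at t=0.6466, next y-line at t=0.6000; Δt_x=1.1547, Δt_y=2.0000
    y: enter (4,0) at t=0.6000 ← occupied
  → r_2 = 0.6000
beam 3: φ=45°, α=255°
  dir = (cos 255°, sin 255°) = (-0.2588, -0.9659); from cell (4,1)
  next x-line at t=2.1637, next y-line at t=0.3106; Δt_x=3.8637, Δt_y=1.0353
    y: enter (4,0) at t=0.3106 ← occupied
  → r_3 = 0.3106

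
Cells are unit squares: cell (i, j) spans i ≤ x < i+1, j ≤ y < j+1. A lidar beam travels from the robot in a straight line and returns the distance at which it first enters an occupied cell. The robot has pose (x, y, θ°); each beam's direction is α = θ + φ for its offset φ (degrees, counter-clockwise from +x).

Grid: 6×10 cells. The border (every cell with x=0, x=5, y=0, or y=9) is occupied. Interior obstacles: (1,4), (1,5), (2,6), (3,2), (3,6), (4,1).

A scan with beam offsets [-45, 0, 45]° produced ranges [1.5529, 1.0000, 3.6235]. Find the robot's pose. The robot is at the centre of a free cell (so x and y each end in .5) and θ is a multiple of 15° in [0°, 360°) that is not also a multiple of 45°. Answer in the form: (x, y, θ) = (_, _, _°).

(x, y, θ) = (1.5, 7.5, 330°)

Candidates: 26 free-cell centres × 16 headings = 416 poses. Raycast each; keep the one whose scan matches to 4 dp.
  (4.5, 8.5, 255°): beam 1 = 4.0415 ≠ 1.5529 ✗
  (1.5, 1.5, 60°): beam 1 = 1.9319 ≠ 1.5529 ✗
  (3.5, 7.5, 150°): beam 2 = 2.8868 ≠ 1.0000 ✗
  (4.5, 4.5, 150°): beam 1 = 1.9319 ≠ 1.5529 ✗
  (4.5, 6.5, 120°): beam 1 = 1.9319 ≠ 1.5529 ✗
  …
  (1.5, 7.5, 330°): r_1=1.5529, r_2=1.0000, r_3=3.6235 — all match ✓
Only this pose fits every beam.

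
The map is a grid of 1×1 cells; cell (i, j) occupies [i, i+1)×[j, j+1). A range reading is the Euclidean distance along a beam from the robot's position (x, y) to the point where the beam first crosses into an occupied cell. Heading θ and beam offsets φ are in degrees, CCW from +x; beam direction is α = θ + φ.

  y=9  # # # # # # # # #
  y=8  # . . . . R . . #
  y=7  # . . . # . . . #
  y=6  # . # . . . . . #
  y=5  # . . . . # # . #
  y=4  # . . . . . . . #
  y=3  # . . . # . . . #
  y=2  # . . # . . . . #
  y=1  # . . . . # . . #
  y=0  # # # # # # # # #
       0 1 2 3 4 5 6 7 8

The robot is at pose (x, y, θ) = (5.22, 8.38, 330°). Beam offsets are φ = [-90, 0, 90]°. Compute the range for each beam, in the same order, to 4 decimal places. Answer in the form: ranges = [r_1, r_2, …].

beam 1: φ=-90°, α=240°
  direction (-0.5000, -0.8660); cell (5,8); t to first gridline: x 0.4400, y 0.4388 (then +2.0000 / +1.1547)
    (5,7) via y @ 0.4388
    (4,7) via x @ 0.4400  # hit
  → r_1 = 0.4400
beam 2: φ=0°, α=330°
  direction (0.8660, -0.5000); cell (5,8); t to first gridline: x 0.9007, y 0.7600 (then +1.1547 / +2.0000)
    (5,7) via y @ 0.7600
    (6,7) via x @ 0.9007
    (7,7) via x @ 2.0554
    (7,6) via y @ 2.7600
    (8,6) via x @ 3.2101  # hit
  → r_2 = 3.2101
beam 3: φ=90°, α=60°
  direction (0.5000, 0.8660); cell (5,8); t to first gridline: x 1.5600, y 0.7159 (then +2.0000 / +1.1547)
    (5,9) via y @ 0.7159  # hit
  → r_3 = 0.7159

ranges = [0.4400, 3.2101, 0.7159]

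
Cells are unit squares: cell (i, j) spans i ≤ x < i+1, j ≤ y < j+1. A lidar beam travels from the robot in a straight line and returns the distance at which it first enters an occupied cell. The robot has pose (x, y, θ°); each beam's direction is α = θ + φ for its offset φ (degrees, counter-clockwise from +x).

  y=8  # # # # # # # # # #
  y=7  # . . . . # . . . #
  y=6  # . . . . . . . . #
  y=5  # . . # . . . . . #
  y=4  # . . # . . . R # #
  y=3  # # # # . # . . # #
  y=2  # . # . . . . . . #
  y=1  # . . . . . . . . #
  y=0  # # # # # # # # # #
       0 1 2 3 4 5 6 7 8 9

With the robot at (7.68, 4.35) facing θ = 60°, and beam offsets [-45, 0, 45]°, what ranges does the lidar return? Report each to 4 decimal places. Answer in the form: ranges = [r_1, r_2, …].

beam 1: φ=-45°, α=15°
  direction (0.9659, 0.2588); cell (7,4); t to first gridline: x 0.3313, y 2.5114 (then +1.0353 / +3.8637)
    (8,4) via x @ 0.3313  # hit
  → r_1 = 0.3313
beam 2: φ=0°, α=60°
  direction (0.5000, 0.8660); cell (7,4); t to first gridline: x 0.6400, y 0.7506 (then +2.0000 / +1.1547)
    (8,4) via x @ 0.6400  # hit
  → r_2 = 0.6400
beam 3: φ=45°, α=105°
  direction (-0.2588, 0.9659); cell (7,4); t to first gridline: x 2.6273, y 0.6729 (then +3.8637 / +1.0353)
    (7,5) via y @ 0.6729
    (7,6) via y @ 1.7082
    (6,6) via x @ 2.6273
    (6,7) via y @ 2.7435
    (6,8) via y @ 3.7788  # hit
  → r_3 = 3.7788

ranges = [0.3313, 0.6400, 3.7788]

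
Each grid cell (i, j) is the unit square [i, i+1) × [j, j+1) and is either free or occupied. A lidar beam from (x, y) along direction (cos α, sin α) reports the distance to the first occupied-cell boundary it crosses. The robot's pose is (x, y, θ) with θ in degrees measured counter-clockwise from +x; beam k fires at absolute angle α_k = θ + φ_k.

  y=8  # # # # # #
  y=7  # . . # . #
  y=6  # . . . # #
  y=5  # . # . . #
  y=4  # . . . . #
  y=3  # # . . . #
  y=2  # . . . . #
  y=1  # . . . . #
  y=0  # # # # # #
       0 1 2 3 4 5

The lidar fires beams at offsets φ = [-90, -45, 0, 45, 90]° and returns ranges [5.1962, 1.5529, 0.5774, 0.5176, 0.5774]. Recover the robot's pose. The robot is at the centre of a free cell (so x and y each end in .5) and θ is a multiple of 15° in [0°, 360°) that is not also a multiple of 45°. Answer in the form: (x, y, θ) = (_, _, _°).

Enumerate (i+0.5, j+0.5, θ) over the 24 free cells and 16 admissible headings. For each, cast all 5 beams and compare to the given ranges.
  (3.5, 5.5, 150°): beam 1 = 1.0000 ≠ 5.1962 ✗
  (2.5, 4.5, 255°): beam 1 = 1.5529 ≠ 5.1962 ✗
  (3.5, 5.5, 75°): beam 1 = 1.5529 ≠ 5.1962 ✗
  …
  (1.5, 1.5, 150°): r_1=5.1962, r_2=1.5529, r_3=0.5774, r_4=0.5176, r_5=0.5774 — all match ✓
Only this pose fits every beam.

(x, y, θ) = (1.5, 1.5, 150°)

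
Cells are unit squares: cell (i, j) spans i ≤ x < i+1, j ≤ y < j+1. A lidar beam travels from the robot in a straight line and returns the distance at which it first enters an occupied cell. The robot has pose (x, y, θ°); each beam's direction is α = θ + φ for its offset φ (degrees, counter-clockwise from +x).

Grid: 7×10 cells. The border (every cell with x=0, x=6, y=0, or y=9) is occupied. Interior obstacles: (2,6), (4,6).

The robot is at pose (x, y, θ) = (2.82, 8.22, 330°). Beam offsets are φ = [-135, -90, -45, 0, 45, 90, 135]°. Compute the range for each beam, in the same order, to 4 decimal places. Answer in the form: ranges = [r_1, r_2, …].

beam 1: φ=-135°, α=195°
  cosα=-0.9659 sinα=-0.2588 | (2,8) | tMaxX 0.8489 tMaxY 0.8500 | tΔX 1.0353 tΔY 3.8637
    t=0.8489 [x] (1,8)
    t=0.8500 [y] (1,7)
    t=1.8842 [x] (0,7) — stop
  → r_1 = 1.8842
beam 2: φ=-90°, α=240°
  cosα=-0.5000 sinα=-0.8660 | (2,8) | tMaxX 1.6400 tMaxY 0.2540 | tΔX 2.0000 tΔY 1.1547
    t=0.2540 [y] (2,7)
    t=1.4087 [y] (2,6) — stop
  → r_2 = 1.4087
beam 3: φ=-45°, α=285°
  cosα=0.2588 sinα=-0.9659 | (2,8) | tMaxX 0.6955 tMaxY 0.2278 | tΔX 3.8637 tΔY 1.0353
    t=0.2278 [y] (2,7)
    t=0.6955 [x] (3,7)
    t=1.2630 [y] (3,6)
    t=2.2983 [y] (3,5)
    t=3.3336 [y] (3,4)
    t=4.3689 [y] (3,3)
    t=4.5592 [x] (4,3)
    t=5.4041 [y] (4,2)
    t=6.4394 [y] (4,1)
    t=7.4747 [y] (4,0) — stop
  → r_3 = 7.4747
beam 4: φ=0°, α=330°
  cosα=0.8660 sinα=-0.5000 | (2,8) | tMaxX 0.2078 tMaxY 0.4400 | tΔX 1.1547 tΔY 2.0000
    t=0.2078 [x] (3,8)
    t=0.4400 [y] (3,7)
    t=1.3625 [x] (4,7)
    t=2.4400 [y] (4,6) — stop
  → r_4 = 2.4400
beam 5: φ=45°, α=15°
  cosα=0.9659 sinα=0.2588 | (2,8) | tMaxX 0.1863 tMaxY 3.0137 | tΔX 1.0353 tΔY 3.8637
    t=0.1863 [x] (3,8)
    t=1.2216 [x] (4,8)
    t=2.2569 [x] (5,8)
    t=3.0137 [y] (5,9) — stop
  → r_5 = 3.0137
beam 6: φ=90°, α=60°
  cosα=0.5000 sinα=0.8660 | (2,8) | tMaxX 0.3600 tMaxY 0.9007 | tΔX 2.0000 tΔY 1.1547
    t=0.3600 [x] (3,8)
    t=0.9007 [y] (3,9) — stop
  → r_6 = 0.9007
beam 7: φ=135°, α=105°
  cosα=-0.2588 sinα=0.9659 | (2,8) | tMaxX 3.1682 tMaxY 0.8075 | tΔX 3.8637 tΔY 1.0353
    t=0.8075 [y] (2,9) — stop
  → r_7 = 0.8075

ranges = [1.8842, 1.4087, 7.4747, 2.4400, 3.0137, 0.9007, 0.8075]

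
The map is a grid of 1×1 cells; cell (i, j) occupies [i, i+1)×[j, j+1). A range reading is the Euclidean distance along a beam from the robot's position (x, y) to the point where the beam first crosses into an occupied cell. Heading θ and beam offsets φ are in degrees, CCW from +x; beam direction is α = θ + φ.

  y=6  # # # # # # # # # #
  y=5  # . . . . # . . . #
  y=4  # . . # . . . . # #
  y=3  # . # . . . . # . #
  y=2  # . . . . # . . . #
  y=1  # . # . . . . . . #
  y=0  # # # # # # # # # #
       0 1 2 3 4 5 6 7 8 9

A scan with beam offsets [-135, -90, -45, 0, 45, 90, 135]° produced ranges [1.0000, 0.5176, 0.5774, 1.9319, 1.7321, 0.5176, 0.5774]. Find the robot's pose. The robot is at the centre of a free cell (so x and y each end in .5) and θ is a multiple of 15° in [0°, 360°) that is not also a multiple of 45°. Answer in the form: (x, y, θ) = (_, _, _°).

Enumerate (i+0.5, j+0.5, θ) over the 33 free cells and 16 admissible headings. For each, cast all 7 beams and compare to the given ranges.
  (3.5, 2.5, 150°): beam 1 = 1.5529 ≠ 1.0000 ✗
  (4.5, 5.5, 15°): beam 2 = 2.5882 ≠ 0.5176 ✗
  (4.5, 3.5, 150°): beam 1 = 3.6235 ≠ 1.0000 ✗
  (8.5, 3.5, 210°): beam 1 = 0.5176 ≠ 1.0000 ✗
  …
  (1.5, 3.5, 255°): r_1=1.0000, r_2=0.5176, r_3=0.5774, r_4=1.9319, r_5=1.7321, r_6=0.5176, r_7=0.5774 — all match ✓
No second candidate reproduces the full scan.

(x, y, θ) = (1.5, 3.5, 255°)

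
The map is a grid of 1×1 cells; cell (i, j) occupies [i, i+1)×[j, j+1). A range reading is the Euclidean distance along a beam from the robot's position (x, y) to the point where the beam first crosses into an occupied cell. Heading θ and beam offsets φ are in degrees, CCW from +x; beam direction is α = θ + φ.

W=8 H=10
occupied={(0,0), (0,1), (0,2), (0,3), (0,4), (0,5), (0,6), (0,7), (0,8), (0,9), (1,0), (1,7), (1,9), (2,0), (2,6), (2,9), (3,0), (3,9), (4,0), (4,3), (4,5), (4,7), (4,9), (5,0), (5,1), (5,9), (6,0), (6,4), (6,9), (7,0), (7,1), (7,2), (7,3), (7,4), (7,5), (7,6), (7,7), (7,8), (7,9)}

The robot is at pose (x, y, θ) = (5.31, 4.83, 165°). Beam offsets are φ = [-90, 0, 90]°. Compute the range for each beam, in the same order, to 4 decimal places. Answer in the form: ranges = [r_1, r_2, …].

ranges = [4.3171, 0.6568, 1.1977]

beam 1: φ=-90°, α=75°
  d=(0.2588,0.9659)  start (5,4)  tX=2.6660 tY=0.1760  stride 1/|dx|=3.8637 1/|dy|=1.0353
    cross y-line → (5,5), t=0.1760
    cross y-line → (5,6), t=1.2113
    cross y-line → (5,7), t=2.2465
    cross x-line → (6,7), t=2.6660
    cross y-line → (6,8), t=3.2818
    cross y-line → (6,9), t=4.3171 (wall)
  → r_1 = 4.3171
beam 2: φ=0°, α=165°
  d=(-0.9659,0.2588)  start (5,4)  tX=0.3209 tY=0.6568  stride 1/|dx|=1.0353 1/|dy|=3.8637
    cross x-line → (4,4), t=0.3209
    cross y-line → (4,5), t=0.6568 (wall)
  → r_2 = 0.6568
beam 3: φ=90°, α=255°
  d=(-0.2588,-0.9659)  start (5,4)  tX=1.1977 tY=0.8593  stride 1/|dx|=3.8637 1/|dy|=1.0353
    cross y-line → (5,3), t=0.8593
    cross x-line → (4,3), t=1.1977 (wall)
  → r_3 = 1.1977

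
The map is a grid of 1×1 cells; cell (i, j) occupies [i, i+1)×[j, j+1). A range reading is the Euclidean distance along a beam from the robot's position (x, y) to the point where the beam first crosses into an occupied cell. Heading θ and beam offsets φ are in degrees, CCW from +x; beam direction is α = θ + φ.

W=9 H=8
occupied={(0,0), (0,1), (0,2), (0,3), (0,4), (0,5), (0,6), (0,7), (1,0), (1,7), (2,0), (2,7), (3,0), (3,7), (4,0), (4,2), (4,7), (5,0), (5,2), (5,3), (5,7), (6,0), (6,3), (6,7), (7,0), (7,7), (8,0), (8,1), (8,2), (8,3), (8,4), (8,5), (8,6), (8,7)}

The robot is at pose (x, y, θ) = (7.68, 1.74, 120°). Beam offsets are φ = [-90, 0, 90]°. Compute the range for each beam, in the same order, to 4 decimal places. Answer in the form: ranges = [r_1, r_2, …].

beam 1: φ=-90°, α=30°
  d=(0.8660,0.5000)  start (7,1)  tX=0.3695 tY=0.5200  stride 1/|dx|=1.1547 1/|dy|=2.0000
    cross x-line → (8,1), t=0.3695 (wall)
  → r_1 = 0.3695
beam 2: φ=0°, α=120°
  d=(-0.5000,0.8660)  start (7,1)  tX=1.3600 tY=0.3002  stride 1/|dx|=2.0000 1/|dy|=1.1547
    cross y-line → (7,2), t=0.3002
    cross x-line → (6,2), t=1.3600
    cross y-line → (6,3), t=1.4549 (wall)
  → r_2 = 1.4549
beam 3: φ=90°, α=210°
  d=(-0.8660,-0.5000)  start (7,1)  tX=0.7852 tY=1.4800  stride 1/|dx|=1.1547 1/|dy|=2.0000
    cross x-line → (6,1), t=0.7852
    cross y-line → (6,0), t=1.4800 (wall)
  → r_3 = 1.4800

ranges = [0.3695, 1.4549, 1.4800]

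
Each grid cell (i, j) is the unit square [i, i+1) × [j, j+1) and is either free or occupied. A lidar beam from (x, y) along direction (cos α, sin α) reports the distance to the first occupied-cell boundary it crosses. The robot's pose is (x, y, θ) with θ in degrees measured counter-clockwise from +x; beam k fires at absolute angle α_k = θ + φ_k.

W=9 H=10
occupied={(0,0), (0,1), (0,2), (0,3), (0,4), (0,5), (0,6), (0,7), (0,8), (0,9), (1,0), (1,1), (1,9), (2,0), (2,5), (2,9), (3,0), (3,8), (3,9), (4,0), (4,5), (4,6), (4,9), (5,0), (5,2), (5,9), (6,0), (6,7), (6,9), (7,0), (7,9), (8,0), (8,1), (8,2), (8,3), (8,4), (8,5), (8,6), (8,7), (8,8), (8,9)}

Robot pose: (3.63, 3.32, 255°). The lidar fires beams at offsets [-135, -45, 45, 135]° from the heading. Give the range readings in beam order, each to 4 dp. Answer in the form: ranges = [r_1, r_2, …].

beam 1: φ=-135°, α=120°
  dir = (cos 120°, sin 120°) = (-0.5000, 0.8660); from cell (3,3)
  next x-line at t=1.2600, next y-line at t=0.7852; Δt_x=2.0000, Δt_y=1.1547
    y: enter (3,4) at t=0.7852
    x: enter (2,4) at t=1.2600
    y: enter (2,5) at t=1.9399 ← occupied
  → r_1 = 1.9399
beam 2: φ=-45°, α=210°
  dir = (cos 210°, sin 210°) = (-0.8660, -0.5000); from cell (3,3)
  next x-line at t=0.7275, next y-line at t=0.6400; Δt_x=1.1547, Δt_y=2.0000
    y: enter (3,2) at t=0.6400
    x: enter (2,2) at t=0.7275
    x: enter (1,2) at t=1.8822
    y: enter (1,1) at t=2.6400 ← occupied
  → r_2 = 2.6400
beam 3: φ=45°, α=300°
  dir = (cos 300°, sin 300°) = (0.5000, -0.8660); from cell (3,3)
  next x-line at t=0.7400, next y-line at t=0.3695; Δt_x=2.0000, Δt_y=1.1547
    y: enter (3,2) at t=0.3695
    x: enter (4,2) at t=0.7400
    y: enter (4,1) at t=1.5242
    y: enter (4,0) at t=2.6789 ← occupied
  → r_3 = 2.6789
beam 4: φ=135°, α=30°
  dir = (cos 30°, sin 30°) = (0.8660, 0.5000); from cell (3,3)
  next x-line at t=0.4272, next y-line at t=1.3600; Δt_x=1.1547, Δt_y=2.0000
    x: enter (4,3) at t=0.4272
    y: enter (4,4) at t=1.3600
    x: enter (5,4) at t=1.5819
    x: enter (6,4) at t=2.7366
    y: enter (6,5) at t=3.3600
    x: enter (7,5) at t=3.8913
    x: enter (8,5) at t=5.0460 ← occupied
  → r_4 = 5.0460

ranges = [1.9399, 2.6400, 2.6789, 5.0460]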